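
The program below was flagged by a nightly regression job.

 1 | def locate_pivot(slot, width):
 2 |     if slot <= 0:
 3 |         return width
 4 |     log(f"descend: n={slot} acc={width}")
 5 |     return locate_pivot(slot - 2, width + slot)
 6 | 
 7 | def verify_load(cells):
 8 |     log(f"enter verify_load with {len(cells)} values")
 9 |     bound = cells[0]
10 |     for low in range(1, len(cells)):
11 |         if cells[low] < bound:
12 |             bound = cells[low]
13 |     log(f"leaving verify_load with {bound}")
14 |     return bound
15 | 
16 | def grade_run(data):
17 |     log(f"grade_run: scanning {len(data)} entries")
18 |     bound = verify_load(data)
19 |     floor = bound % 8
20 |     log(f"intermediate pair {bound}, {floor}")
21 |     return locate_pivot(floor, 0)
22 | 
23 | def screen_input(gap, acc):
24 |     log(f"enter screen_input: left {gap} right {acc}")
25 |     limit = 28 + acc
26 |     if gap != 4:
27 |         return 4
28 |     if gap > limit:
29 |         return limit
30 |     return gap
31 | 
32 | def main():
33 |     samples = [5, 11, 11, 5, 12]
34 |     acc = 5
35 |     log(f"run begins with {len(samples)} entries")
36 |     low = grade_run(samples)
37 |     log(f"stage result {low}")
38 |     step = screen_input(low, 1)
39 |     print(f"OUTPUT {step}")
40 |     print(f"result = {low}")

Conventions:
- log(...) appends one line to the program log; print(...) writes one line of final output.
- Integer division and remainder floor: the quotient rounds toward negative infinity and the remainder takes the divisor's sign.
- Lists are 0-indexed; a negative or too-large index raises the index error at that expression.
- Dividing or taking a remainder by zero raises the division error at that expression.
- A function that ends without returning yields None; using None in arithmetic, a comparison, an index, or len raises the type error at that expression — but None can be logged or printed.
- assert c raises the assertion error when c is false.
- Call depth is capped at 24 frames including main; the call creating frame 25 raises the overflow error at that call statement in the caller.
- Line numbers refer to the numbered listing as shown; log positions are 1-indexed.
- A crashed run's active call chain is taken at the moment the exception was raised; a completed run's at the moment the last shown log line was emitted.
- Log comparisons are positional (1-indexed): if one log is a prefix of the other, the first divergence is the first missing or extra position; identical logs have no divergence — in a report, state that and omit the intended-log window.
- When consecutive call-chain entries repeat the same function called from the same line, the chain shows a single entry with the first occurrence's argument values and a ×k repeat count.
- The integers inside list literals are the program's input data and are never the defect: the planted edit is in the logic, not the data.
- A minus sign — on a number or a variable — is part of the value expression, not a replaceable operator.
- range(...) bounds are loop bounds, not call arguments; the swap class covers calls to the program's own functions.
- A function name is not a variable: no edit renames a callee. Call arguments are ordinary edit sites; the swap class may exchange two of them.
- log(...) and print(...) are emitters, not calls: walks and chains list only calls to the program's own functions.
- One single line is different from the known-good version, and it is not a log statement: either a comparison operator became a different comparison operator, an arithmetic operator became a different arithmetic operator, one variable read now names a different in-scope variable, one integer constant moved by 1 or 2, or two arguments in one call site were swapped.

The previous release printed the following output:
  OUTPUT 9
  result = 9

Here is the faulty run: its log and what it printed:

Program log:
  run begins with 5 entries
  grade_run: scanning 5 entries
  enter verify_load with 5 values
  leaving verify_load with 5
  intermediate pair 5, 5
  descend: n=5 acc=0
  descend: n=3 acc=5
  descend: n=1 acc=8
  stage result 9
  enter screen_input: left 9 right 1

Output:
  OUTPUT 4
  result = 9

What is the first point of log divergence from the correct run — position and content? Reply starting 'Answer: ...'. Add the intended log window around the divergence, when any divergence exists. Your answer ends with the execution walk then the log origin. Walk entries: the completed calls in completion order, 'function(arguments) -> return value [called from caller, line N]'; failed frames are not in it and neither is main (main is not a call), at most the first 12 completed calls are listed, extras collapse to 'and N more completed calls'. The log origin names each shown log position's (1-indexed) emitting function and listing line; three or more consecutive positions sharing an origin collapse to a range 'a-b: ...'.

Answer: none; the two logs match at every position.
Execution walk:
  verify_load([5, 11, 11, 5, 12]) -> 5  [called from grade_run, line 18]
  locate_pivot(-1, 9) -> 9  [called from locate_pivot, line 5]
  locate_pivot(1, 8) -> 9  [called from locate_pivot, line 5]
  locate_pivot(3, 5) -> 9  [called from locate_pivot, line 5]
  locate_pivot(5, 0) -> 9  [called from grade_run, line 21]
  grade_run([5, 11, 11, 5, 12]) -> 9  [called from main, line 36]
  screen_input(9, 1) -> 4  [called from main, line 38]
Log origin:
  1: from main, line 35
  2: from grade_run, line 17
  3: from verify_load, line 8
  4: from verify_load, line 13
  5: from grade_run, line 20
  6-8: from locate_pivot, line 4
  9: from main, line 37
  10: from screen_input, line 24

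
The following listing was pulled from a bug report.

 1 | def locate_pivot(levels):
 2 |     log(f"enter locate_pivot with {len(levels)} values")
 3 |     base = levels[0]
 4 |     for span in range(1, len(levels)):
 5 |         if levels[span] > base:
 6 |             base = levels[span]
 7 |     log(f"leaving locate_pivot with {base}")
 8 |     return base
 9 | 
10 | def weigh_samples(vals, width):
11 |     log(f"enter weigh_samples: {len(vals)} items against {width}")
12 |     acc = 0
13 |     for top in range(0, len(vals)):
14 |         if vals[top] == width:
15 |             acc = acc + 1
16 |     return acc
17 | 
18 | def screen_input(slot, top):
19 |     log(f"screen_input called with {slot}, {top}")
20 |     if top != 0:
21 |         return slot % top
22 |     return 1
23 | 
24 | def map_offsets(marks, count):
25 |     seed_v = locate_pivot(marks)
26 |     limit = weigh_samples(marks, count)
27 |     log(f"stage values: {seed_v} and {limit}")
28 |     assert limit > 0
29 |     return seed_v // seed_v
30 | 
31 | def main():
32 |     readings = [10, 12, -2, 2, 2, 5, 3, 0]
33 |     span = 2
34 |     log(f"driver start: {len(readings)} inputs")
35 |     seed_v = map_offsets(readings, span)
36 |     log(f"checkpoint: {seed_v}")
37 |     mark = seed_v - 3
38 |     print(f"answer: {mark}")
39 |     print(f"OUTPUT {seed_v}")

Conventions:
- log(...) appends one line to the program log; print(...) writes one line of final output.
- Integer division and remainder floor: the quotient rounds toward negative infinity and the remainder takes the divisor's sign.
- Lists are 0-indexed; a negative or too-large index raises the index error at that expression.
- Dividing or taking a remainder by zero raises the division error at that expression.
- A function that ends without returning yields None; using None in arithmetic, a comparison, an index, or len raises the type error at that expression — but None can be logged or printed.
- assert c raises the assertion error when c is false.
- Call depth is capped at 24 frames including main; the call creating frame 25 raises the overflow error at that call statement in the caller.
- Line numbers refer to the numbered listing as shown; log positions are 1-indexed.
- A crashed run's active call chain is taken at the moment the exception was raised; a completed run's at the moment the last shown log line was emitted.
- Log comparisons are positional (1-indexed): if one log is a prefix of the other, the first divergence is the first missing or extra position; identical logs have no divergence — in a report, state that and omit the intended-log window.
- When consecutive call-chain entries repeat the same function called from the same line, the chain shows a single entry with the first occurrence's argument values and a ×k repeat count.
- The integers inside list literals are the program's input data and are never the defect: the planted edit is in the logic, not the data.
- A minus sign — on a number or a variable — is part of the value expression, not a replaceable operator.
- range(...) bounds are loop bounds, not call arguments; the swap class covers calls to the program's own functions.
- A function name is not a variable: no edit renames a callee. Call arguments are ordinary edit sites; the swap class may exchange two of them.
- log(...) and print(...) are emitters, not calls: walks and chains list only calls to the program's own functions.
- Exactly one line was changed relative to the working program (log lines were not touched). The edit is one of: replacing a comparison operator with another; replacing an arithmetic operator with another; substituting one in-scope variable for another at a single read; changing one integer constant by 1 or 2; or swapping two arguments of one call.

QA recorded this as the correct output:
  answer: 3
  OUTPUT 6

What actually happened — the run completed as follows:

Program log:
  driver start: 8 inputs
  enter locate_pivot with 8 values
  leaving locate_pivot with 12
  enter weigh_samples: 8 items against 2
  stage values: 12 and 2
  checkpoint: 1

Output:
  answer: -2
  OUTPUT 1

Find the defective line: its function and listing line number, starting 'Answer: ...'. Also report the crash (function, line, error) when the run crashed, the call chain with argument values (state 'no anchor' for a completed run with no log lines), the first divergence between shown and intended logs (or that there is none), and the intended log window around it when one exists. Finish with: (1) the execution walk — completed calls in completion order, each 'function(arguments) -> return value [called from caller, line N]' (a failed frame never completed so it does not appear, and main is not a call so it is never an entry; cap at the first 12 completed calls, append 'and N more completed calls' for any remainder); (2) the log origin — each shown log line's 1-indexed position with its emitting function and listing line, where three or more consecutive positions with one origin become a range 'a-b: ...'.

Answer: the defect is in map_offsets at line 29.
Key fact: The earliest visible damage is log position 6 — 'checkpoint: 1' rather than the intended 'checkpoint: 6'.
Call chain: main.
First divergence: at position 6 the run shows 'checkpoint: 1' where the working version logs 'checkpoint: 6'.
Intended log window:
  4: enter weigh_samples: 8 items against 2
  5: stage values: 12 and 2
  6: checkpoint: 6
Execution walk:
  locate_pivot([10, 12, -2, 2, 2, 5, 3, 0]) -> 12  [called from map_offsets, line 25]
  weigh_samples([10, 12, -2, 2, 2, 5, 3, 0], 2) -> 2  [called from map_offsets, line 26]
  map_offsets([10, 12, -2, 2, 2, 5, 3, 0], 2) -> 1  [called from main, line 35]
Log line origins:
  1 — main, line 34
  2 — locate_pivot, line 2
  3 — locate_pivot, line 7
  4 — weigh_samples, line 11
  5 — map_offsets, line 27
  6 — main, line 36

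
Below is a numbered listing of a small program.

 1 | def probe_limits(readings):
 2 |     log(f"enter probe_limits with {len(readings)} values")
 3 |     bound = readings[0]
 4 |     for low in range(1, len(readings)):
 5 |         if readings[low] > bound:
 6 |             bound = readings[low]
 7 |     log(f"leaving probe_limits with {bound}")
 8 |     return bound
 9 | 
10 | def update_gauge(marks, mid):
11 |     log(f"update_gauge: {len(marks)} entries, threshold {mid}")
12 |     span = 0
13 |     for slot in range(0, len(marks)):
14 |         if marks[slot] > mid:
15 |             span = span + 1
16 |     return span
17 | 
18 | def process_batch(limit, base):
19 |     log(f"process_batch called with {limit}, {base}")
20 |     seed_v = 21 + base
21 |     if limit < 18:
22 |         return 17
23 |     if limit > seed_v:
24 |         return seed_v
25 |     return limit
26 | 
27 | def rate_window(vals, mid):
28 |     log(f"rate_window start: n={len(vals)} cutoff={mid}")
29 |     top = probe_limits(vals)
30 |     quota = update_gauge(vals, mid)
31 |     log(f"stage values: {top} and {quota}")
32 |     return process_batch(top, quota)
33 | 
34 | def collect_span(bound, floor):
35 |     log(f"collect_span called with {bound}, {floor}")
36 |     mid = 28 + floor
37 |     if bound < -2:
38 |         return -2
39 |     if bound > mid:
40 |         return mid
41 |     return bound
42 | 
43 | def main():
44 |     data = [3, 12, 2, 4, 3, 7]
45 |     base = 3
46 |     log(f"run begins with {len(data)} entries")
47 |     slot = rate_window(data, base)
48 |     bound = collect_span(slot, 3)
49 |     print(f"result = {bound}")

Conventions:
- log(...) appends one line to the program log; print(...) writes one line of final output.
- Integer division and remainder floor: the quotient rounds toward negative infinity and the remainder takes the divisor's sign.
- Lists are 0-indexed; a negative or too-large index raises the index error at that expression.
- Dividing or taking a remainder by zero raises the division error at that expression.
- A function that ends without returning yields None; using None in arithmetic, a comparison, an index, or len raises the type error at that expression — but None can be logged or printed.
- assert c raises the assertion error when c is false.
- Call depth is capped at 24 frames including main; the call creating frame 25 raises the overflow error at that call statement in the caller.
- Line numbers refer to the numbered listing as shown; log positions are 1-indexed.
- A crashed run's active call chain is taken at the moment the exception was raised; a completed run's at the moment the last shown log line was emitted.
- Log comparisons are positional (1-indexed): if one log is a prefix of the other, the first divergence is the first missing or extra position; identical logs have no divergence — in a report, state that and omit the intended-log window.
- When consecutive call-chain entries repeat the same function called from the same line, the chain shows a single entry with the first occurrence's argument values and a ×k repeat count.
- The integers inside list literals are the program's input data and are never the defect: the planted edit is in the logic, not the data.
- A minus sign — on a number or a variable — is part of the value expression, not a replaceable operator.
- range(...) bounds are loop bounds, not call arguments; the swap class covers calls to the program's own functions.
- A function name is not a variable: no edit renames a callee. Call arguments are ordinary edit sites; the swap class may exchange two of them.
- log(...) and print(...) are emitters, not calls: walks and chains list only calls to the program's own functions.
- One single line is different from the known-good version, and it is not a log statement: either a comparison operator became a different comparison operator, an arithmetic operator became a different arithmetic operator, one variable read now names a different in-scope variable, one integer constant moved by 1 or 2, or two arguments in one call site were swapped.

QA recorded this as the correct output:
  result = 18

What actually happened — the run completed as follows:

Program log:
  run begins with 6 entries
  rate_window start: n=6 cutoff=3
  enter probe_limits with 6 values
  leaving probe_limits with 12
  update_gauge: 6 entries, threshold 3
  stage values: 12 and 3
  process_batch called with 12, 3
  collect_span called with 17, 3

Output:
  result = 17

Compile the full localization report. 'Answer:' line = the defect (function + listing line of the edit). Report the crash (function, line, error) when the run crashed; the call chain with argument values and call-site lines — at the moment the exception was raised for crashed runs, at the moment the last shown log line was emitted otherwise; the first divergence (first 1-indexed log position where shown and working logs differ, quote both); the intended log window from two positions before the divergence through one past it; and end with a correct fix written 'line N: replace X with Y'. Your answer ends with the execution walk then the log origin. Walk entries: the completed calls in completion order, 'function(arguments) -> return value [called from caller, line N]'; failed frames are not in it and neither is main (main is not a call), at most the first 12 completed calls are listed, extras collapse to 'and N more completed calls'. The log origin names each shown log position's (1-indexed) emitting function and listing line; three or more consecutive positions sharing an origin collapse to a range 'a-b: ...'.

Answer: the defect is in process_batch at line 22.
The tell: Log line 8 is where behavior first shows: 'collect_span called with 17, 3' appears instead of 'collect_span called with 18, 3'.
Call chain: main -> collect_span(17, 3) (called at line 48).
First divergence: position 8 — shown 'collect_span called with 17, 3', intended 'collect_span called with 18, 3'.
Intended log window:
  6: stage values: 12 and 3
  7: process_batch called with 12, 3
  8: collect_span called with 18, 3
Execution walk:
  probe_limits([3, 12, 2, 4, 3, 7]) -> 12  [called from rate_window, line 29]
  update_gauge([3, 12, 2, 4, 3, 7], 3) -> 3  [called from rate_window, line 30]
  process_batch(12, 3) -> 17  [called from rate_window, line 32]
  rate_window([3, 12, 2, 4, 3, 7], 3) -> 17  [called from main, line 47]
  collect_span(17, 3) -> 17  [called from main, line 48]
Log origin:
  1 — main, line 46
  2 — rate_window, line 28
  3 — probe_limits, line 2
  4 — probe_limits, line 7
  5 — update_gauge, line 11
  6 — rate_window, line 31
  7 — process_batch, line 19
  8 — collect_span, line 35
A correct fix: line 22: replace `17` with `18`.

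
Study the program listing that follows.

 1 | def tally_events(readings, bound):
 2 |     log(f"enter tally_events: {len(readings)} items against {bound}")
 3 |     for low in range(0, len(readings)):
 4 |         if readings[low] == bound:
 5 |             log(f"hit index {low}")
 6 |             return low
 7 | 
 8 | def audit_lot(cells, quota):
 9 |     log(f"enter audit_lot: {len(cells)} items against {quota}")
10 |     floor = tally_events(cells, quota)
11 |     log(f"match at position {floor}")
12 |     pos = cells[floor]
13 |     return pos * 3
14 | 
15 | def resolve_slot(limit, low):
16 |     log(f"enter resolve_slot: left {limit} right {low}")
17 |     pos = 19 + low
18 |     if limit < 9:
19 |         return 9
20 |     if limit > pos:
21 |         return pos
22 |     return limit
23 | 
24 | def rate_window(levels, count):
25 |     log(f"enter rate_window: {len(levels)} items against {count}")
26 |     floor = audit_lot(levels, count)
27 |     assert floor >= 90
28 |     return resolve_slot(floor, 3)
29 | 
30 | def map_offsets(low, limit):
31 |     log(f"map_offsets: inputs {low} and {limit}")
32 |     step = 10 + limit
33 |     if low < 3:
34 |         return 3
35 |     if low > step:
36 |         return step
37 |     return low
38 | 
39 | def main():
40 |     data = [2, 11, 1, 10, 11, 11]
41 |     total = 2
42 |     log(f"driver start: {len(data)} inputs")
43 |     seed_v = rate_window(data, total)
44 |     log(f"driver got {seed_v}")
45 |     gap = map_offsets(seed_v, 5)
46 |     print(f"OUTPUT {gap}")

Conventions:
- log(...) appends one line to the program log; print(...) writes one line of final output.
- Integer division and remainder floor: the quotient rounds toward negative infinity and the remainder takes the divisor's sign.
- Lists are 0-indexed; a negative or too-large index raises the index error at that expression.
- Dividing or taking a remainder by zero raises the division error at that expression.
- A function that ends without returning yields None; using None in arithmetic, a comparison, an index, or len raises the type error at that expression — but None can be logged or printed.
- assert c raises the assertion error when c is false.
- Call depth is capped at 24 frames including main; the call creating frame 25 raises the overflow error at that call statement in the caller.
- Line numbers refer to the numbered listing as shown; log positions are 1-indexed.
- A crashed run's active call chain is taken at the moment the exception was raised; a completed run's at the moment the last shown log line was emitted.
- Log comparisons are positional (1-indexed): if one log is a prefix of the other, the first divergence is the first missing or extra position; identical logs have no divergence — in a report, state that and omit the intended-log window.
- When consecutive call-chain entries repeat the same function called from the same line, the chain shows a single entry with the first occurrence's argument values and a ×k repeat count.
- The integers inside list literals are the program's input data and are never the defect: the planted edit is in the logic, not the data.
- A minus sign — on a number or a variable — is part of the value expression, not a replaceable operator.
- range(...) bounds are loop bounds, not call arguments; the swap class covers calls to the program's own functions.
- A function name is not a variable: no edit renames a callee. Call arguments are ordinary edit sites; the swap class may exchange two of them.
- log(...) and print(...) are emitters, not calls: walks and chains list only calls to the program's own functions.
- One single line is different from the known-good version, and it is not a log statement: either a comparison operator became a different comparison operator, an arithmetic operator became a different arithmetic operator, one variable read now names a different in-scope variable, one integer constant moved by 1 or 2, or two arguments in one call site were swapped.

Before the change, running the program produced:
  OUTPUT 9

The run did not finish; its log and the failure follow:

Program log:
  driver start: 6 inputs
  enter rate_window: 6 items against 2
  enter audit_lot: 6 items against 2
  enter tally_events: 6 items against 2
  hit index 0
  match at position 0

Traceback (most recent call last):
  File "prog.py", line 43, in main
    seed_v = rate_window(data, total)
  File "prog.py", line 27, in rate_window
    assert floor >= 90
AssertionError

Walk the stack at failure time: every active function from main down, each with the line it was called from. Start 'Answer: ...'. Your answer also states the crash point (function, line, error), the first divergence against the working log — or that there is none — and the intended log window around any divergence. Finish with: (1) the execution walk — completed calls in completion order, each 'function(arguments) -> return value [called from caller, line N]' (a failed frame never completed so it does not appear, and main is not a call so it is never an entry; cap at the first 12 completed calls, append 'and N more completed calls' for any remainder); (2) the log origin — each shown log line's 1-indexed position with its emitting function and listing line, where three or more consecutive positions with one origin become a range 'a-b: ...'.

Answer: main -> rate_window (called at line 43).
The tell: The log ends early — 6 lines, where the working version next logs 'enter resolve_slot: left 6 right 3'.
Crash: rate_window, line 27, AssertionError.
First divergence: position 7 (shown log ended at 6 lines; the working version continues: 'enter resolve_slot: left 6 right 3').
Intended log window:
  5: hit index 0
  6: match at position 0
  7: enter resolve_slot: left 6 right 3
  8: driver got 9
Execution walk:
  tally_events([2, 11, 1, 10, 11, 11], 2) -> 0  [called from audit_lot, line 10]
  audit_lot([2, 11, 1, 10, 11, 11], 2) -> 6  [called from rate_window, line 26]
Log line origins:
  1: from main, line 42
  2: from rate_window, line 25
  3: from audit_lot, line 9
  4: from tally_events, line 2
  5: from tally_events, line 5
  6: from audit_lot, line 11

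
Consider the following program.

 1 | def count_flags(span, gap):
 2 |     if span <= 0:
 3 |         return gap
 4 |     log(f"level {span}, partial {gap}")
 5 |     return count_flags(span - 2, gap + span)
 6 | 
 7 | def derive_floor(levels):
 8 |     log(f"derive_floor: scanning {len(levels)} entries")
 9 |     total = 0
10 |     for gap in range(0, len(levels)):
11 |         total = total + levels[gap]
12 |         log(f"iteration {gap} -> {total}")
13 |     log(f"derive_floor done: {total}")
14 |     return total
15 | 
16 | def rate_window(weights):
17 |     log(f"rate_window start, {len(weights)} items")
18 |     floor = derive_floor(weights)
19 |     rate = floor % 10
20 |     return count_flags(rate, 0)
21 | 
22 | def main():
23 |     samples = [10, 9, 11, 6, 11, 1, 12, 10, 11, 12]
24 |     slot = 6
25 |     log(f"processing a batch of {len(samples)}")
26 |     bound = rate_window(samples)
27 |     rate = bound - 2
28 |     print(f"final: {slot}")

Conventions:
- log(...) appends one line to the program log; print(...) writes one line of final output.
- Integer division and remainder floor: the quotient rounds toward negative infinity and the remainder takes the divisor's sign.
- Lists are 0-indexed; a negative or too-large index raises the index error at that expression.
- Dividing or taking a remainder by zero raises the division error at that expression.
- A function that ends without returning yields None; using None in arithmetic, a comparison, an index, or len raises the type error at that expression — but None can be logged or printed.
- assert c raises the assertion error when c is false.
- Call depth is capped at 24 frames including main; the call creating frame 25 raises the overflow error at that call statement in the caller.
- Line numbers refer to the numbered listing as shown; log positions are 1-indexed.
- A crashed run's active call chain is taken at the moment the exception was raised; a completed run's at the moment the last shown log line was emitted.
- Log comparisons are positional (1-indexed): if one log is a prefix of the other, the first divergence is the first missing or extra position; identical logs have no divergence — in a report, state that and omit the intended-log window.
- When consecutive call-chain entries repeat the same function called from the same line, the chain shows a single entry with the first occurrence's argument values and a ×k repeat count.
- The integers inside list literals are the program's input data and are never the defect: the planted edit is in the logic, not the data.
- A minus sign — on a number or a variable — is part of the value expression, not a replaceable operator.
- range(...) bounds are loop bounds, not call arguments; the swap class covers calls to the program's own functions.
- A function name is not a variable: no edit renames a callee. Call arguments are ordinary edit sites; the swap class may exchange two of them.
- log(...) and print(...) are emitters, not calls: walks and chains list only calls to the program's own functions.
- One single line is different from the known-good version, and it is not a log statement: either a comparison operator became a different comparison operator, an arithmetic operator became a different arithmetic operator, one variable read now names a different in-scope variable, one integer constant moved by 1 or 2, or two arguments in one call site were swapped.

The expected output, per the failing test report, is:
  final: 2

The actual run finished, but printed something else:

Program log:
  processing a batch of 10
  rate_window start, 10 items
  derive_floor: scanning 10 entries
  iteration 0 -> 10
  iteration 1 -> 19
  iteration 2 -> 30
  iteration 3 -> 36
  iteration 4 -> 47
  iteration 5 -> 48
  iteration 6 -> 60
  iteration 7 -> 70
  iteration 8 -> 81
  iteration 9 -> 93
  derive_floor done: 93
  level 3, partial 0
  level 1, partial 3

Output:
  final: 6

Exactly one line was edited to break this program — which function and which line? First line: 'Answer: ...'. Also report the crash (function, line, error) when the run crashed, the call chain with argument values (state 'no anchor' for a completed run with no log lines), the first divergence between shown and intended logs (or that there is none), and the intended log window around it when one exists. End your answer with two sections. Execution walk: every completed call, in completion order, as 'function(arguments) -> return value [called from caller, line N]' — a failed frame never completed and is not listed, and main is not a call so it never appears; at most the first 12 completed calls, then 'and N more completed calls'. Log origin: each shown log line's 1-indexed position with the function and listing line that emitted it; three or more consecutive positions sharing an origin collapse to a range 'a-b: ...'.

Answer: the defect is in main at line 28.
The tell: The logs agree in full; only the final output differs.
Call chain: main -> rate_window([10, 9, 11, 6, 11, 1, 12, 10, 11, 12]) (called at line 26) -> count_flags(3, 0) (called at line 20) -> count_flags(1, 3) (called at line 5).
First divergence: there is none — every log position agrees.
Execution walk:
  derive_floor([10, 9, 11, 6, 11, 1, 12, 10, 11, 12]) -> 93  [called from rate_window, line 18]
  count_flags(-1, 4) -> 4  [called from count_flags, line 5]
  count_flags(1, 3) -> 4  [called from count_flags, line 5]
  count_flags(3, 0) -> 4  [called from rate_window, line 20]
  rate_window([10, 9, 11, 6, 11, 1, 12, 10, 11, 12]) -> 4  [called from main, line 26]
Log origin:
  1: logged in main at line 25
  2: logged in rate_window at line 17
  3: logged in derive_floor at line 8
  4-13: logged in derive_floor at line 12
  14: logged in derive_floor at line 13
  15: logged in count_flags at line 4
  16: logged in count_flags at line 4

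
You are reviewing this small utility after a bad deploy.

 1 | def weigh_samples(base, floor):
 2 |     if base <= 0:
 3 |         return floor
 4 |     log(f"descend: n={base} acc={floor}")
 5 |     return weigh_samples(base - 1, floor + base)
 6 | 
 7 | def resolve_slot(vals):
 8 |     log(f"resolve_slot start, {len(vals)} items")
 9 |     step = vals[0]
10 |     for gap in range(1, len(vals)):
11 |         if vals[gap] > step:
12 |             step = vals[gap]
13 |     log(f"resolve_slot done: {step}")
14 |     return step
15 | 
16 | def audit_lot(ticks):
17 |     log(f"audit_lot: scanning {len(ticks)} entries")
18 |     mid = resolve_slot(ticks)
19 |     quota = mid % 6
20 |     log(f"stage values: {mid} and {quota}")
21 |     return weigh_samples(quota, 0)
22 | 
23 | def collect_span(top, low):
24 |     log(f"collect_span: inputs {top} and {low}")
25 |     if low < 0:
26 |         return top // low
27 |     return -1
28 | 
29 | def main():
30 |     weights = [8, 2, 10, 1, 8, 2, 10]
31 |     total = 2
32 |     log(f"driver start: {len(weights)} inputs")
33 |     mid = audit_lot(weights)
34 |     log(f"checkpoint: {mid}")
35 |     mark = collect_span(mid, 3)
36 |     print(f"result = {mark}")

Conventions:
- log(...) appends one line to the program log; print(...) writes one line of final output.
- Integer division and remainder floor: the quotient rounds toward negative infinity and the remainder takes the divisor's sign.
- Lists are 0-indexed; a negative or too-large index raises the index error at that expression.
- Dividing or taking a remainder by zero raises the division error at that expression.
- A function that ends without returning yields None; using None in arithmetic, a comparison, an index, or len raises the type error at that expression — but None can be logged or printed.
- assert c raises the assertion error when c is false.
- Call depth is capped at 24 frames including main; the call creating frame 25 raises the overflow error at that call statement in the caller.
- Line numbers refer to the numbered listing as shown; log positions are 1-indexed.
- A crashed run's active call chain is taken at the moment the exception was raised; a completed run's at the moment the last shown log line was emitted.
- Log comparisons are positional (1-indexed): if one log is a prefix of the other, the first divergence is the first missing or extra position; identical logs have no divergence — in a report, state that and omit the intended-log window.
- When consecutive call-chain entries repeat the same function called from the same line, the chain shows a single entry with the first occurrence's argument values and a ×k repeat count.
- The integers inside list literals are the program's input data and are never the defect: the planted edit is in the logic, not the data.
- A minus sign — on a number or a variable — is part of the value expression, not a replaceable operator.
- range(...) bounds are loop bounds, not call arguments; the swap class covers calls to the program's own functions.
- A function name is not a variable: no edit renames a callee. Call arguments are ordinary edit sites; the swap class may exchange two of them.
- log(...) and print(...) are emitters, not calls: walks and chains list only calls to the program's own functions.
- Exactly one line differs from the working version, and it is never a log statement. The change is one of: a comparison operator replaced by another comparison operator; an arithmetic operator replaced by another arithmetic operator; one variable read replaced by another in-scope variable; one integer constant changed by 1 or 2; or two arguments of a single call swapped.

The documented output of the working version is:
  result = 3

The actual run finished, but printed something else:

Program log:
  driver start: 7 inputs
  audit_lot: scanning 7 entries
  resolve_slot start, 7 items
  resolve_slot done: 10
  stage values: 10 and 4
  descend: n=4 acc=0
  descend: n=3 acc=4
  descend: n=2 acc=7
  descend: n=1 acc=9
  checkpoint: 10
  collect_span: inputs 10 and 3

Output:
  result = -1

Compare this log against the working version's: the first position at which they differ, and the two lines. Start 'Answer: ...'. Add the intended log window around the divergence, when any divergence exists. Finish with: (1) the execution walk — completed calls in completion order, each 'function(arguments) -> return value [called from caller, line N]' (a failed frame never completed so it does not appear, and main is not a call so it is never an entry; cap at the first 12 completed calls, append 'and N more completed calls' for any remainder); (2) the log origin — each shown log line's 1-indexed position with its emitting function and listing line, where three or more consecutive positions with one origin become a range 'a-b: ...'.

Answer: none (the log streams are identical).
Execution walk:
  resolve_slot([8, 2, 10, 1, 8, 2, 10]) -> 10  [called from audit_lot, line 18]
  weigh_samples(0, 10) -> 10  [called from weigh_samples, line 5]
  weigh_samples(1, 9) -> 10  [called from weigh_samples, line 5]
  weigh_samples(2, 7) -> 10  [called from weigh_samples, line 5]
  weigh_samples(3, 4) -> 10  [called from weigh_samples, line 5]
  weigh_samples(4, 0) -> 10  [called from audit_lot, line 21]
  audit_lot([8, 2, 10, 1, 8, 2, 10]) -> 10  [called from main, line 33]
  collect_span(10, 3) -> -1  [called from main, line 35]
Log line origins:
  1 — main, line 32
  2 — audit_lot, line 17
  3 — resolve_slot, line 8
  4 — resolve_slot, line 13
  5 — audit_lot, line 20
  6-9 — weigh_samples, line 4
  10 — main, line 34
  11 — collect_span, line 24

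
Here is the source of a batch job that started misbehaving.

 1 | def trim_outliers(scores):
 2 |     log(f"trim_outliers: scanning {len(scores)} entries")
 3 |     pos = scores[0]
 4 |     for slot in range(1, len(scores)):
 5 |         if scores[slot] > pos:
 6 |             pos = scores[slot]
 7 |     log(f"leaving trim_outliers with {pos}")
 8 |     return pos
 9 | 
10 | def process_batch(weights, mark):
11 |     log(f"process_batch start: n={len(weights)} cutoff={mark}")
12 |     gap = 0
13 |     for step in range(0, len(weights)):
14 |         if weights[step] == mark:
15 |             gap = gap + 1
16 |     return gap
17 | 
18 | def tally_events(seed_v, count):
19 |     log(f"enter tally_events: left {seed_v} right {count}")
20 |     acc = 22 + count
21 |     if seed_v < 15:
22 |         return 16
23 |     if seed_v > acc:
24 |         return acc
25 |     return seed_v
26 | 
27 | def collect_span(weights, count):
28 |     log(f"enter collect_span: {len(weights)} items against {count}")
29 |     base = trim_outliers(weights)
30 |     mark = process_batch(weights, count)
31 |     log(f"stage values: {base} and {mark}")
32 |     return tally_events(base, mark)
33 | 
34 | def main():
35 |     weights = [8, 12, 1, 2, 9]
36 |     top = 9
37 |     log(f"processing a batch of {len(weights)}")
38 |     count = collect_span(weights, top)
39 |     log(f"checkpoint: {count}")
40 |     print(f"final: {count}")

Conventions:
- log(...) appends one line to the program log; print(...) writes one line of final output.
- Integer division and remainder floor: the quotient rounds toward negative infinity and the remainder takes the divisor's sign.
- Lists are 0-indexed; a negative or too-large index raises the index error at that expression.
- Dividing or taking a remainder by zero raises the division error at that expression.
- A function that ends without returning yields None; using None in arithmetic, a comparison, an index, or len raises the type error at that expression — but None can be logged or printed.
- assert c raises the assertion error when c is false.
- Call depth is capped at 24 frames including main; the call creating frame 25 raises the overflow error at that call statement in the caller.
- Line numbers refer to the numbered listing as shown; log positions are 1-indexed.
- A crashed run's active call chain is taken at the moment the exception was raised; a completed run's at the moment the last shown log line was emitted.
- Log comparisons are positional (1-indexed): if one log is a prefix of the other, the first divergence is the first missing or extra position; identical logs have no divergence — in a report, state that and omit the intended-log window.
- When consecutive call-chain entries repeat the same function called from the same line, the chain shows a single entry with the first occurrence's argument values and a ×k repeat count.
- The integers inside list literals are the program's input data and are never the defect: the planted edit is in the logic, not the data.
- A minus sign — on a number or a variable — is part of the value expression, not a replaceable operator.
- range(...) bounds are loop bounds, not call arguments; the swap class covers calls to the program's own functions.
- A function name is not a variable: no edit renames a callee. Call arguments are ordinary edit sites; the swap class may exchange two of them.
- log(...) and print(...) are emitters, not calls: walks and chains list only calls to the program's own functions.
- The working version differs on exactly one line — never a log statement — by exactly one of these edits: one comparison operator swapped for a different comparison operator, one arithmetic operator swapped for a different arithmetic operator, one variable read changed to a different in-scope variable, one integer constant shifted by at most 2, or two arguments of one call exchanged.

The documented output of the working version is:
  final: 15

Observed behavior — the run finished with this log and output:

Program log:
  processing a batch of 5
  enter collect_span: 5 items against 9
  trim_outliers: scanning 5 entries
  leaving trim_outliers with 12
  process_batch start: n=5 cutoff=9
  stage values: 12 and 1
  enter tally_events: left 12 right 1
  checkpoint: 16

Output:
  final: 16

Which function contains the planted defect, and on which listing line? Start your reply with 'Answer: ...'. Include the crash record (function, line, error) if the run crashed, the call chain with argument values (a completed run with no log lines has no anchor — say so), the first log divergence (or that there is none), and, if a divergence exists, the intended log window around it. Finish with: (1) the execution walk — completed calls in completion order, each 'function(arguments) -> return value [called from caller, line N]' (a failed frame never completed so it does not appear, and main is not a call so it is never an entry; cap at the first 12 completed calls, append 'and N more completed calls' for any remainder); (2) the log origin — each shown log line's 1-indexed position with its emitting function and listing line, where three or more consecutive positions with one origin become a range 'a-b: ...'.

Answer: the defect is in tally_events at line 22.
Key fact: The log first diverges at position 8: the faulty run prints 'checkpoint: 16' where the working version prints 'checkpoint: 15'.
Call chain: main.
First divergence: position 8 — shown 'checkpoint: 16', intended 'checkpoint: 15'.
Intended log window:
  6: stage values: 12 and 1
  7: enter tally_events: left 12 right 1
  8: checkpoint: 15
Execution walk:
  trim_outliers([8, 12, 1, 2, 9]) -> 12  [called from collect_span, line 29]
  process_batch([8, 12, 1, 2, 9], 9) -> 1  [called from collect_span, line 30]
  tally_events(12, 1) -> 16  [called from collect_span, line 32]
  collect_span([8, 12, 1, 2, 9], 9) -> 16  [called from main, line 38]
Log origin:
  1 — main, line 37
  2 — collect_span, line 28
  3 — trim_outliers, line 2
  4 — trim_outliers, line 7
  5 — process_batch, line 11
  6 — collect_span, line 31
  7 — tally_events, line 19
  8 — main, line 39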